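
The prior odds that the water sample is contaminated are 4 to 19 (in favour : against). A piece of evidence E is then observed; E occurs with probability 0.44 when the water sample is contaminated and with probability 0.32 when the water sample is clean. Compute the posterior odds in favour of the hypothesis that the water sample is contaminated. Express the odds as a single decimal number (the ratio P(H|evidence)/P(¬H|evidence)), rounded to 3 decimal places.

Posterior odds ≈ 0.289

Prior odds = 4/19 = 0.21053.
Likelihood ratio for E = 0.44/0.32 = 1.3750.
Posterior odds = prior odds × LR = 0.28947.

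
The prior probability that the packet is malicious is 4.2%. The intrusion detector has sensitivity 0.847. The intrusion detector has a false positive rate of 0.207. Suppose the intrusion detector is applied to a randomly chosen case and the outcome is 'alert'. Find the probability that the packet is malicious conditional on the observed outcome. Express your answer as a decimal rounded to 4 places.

Let H be the event that the packet is malicious. P(H) = 0.042, so P(¬H) = 0.958. With E the 'alert' result, P(E|H) = 0.847 and P(E|¬H) = 0.207.
P(E) = 0.847·0.042 + 0.207·0.958 = 0.035574 + 0.19831 = 0.23388.
By Bayes' theorem, P(H|E) = 0.035574 / 0.23388 = 0.1521.

P(H | E) ≈ 0.1521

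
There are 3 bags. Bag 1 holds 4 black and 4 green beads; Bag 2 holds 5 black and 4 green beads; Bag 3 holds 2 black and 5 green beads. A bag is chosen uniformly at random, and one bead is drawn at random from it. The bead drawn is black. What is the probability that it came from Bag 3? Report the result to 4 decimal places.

Posterior probability ≈ 0.2130

Tabulate prior·likelihood by source: [1] prior 0.333333, lik 0.5, product 0.1667; [2] prior 0.333333, lik 0.5556, product 0.1852; [3] prior 0.333333, lik 0.2857, product 0.09524.
Normalizing constant = 0.44709; the posterior for Bag 3 is its product over the sum, 0.09524/0.44709 = 0.2130.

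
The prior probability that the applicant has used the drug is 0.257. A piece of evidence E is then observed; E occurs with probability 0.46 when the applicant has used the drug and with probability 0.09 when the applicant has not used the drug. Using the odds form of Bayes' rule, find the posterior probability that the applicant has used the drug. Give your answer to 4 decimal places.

Posterior probability ≈ 0.6387

Prior odds = 0.257/(1−0.257) = 0.34590. In log-odds, ln(0.34590) = -1.0616.
Add log likelihood ratio: ln(5.1111) = 1.6314.
Posterior log-odds = 0.56980, so posterior odds = exp(0.56980) = 1.7679. Converting, P(H|E) = 1.7679/2.7679 = 0.6387.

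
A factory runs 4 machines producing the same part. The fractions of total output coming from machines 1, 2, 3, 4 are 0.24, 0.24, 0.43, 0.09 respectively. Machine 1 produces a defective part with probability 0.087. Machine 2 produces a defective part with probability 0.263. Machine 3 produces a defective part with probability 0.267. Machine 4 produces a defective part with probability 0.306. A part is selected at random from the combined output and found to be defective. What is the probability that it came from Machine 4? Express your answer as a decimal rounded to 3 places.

P(defective|M1) = 0.087; P(defective|M2) = 0.263; P(defective|M3) = 0.267; P(defective|M4) = 0.306.
Prior × likelihood for each source: 0.24·0.087=0.02088, 0.24·0.263=0.06312, 0.43·0.267=0.1148, 0.09·0.306=0.02754. Summing gives P(defective) = 0.22635.
P(Machine 4 | defective) = 0.02754 / 0.22635 = 0.122.

Posterior probability ≈ 0.122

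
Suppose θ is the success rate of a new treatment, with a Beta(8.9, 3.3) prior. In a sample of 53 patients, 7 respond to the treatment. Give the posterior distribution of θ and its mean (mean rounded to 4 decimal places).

The binomial likelihood is conjugate to the Beta prior: with 7 successes and 46 failures, the posterior is Beta(8.9+7, 3.3+46) = Beta(15.9, 49.3).
Posterior mean = α/(α+β) = 15.9/65.2 = 0.2439.

Posterior: Beta(15.9, 49.3); mean ≈ 0.2439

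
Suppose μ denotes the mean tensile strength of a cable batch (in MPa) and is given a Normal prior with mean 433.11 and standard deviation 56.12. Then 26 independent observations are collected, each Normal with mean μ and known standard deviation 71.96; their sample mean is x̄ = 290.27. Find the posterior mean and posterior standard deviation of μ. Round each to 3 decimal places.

Posterior mean ≈ 298.766; posterior SD ≈ 13.686

With known σ, the Normal prior is conjugate. Weight on the data is w = (n/σ²)/(n/σ² + 1/τ₀²) = 0.00502101/(0.00502101+0.00031752) = 0.94052.
Posterior mean = w·x̄ + (1−w)·μ₀ = 0.94052·290.27 + 0.059476·433.11 = 298.766. Posterior variance = 1/(0.00502101+0.00031752) = 187.318, so SD = 13.686.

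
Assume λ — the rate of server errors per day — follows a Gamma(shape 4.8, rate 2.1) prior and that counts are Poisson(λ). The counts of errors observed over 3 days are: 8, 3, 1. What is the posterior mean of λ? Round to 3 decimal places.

Posterior mean ≈ 3.294

Total count ∑xᵢ = 12 over n = 3 days.
Gamma is conjugate to the Poisson likelihood: posterior is Gamma(shape = 4.8+12 = 16.8, rate = 2.1+3 = 5.1).
Posterior mean = shape/rate = 16.8/5.1 = 3.294.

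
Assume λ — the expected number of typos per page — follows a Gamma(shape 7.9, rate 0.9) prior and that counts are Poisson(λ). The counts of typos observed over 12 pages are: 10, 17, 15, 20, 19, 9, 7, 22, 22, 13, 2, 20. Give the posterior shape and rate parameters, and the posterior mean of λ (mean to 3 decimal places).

Posterior: Gamma(shape=183.9, rate=12.9); mean ≈ 14.256

The Poisson likelihood adds the total count to the shape and the number of exposure periods to the rate. Here ∑xᵢ = 176 and n = 12, so shape 7.9→183.9 and rate 0.9→12.9.
Posterior mean = shape/rate = 183.9/12.9 = 14.256.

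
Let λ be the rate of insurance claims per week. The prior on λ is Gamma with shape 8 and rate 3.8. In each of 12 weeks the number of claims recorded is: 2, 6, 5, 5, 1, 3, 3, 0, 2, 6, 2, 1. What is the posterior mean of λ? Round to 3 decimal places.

Posterior mean ≈ 2.785

Total count ∑xᵢ = 36 over n = 12 weeks.
Gamma is conjugate to the Poisson likelihood: posterior is Gamma(shape = 8+36 = 44, rate = 3.8+12 = 15.8).
Posterior mean = shape/rate = 44/15.8 = 2.785.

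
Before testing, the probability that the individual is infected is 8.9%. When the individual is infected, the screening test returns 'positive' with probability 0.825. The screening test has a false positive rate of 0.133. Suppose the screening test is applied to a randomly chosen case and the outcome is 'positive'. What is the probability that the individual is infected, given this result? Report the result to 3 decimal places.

P(H | E) ≈ 0.377

Write H for 'the individual is infected'. Prior odds H:¬H = 0.089/0.911 = 0.097695. For the 'positive' outcome, the likelihood ratio is 0.825/0.133 = 6.2030.
Posterior odds = 0.097695 × 6.2030 = 0.60600, so P(H|E) = 0.60600/(1+0.60600) = 0.377.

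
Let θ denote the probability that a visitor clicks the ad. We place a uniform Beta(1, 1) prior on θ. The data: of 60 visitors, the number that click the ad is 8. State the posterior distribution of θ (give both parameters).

Posterior: Beta(9, 53)

The binomial likelihood is conjugate to the Beta prior: with 8 successes and 52 failures, the posterior is Beta(1+8, 1+52) = Beta(9, 53).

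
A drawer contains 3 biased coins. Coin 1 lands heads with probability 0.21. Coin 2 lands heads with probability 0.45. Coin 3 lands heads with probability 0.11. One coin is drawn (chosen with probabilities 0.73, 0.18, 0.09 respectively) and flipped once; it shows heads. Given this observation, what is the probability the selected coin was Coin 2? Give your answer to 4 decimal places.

Tabulate prior·likelihood by source: [1] prior 0.73, lik 0.21, product 0.1533; [2] prior 0.18, lik 0.45, product 0.08100; [3] prior 0.09, lik 0.11, product 0.009900.
Normalizing constant = 0.24420; the posterior for Coin 2 is its product over the sum, 0.08100/0.24420 = 0.3317.

Posterior probability ≈ 0.3317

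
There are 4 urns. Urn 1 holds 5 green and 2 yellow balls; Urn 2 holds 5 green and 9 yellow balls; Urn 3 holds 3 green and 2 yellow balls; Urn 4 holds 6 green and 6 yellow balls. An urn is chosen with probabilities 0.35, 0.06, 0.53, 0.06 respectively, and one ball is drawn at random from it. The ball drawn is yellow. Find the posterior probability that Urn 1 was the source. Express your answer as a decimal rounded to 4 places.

Tabulate prior·likelihood by source: [1] prior 0.35, lik 0.2857, product 0.1000; [2] prior 0.06, lik 0.6429, product 0.03857; [3] prior 0.53, lik 0.4, product 0.2120; [4] prior 0.06, lik 0.5, product 0.03000.
Normalizing constant = 0.38057; the posterior for Urn 1 is its product over the sum, 0.1000/0.38057 = 0.2628.

Posterior probability ≈ 0.2628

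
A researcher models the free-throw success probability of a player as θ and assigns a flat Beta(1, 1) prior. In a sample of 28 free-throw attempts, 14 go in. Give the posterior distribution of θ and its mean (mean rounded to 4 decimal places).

Posterior: Beta(15, 15); mean ≈ 0.5000

The binomial likelihood is conjugate to the Beta prior: with 14 successes and 14 failures, the posterior is Beta(1+14, 1+14) = Beta(15, 15).
Posterior mean = α/(α+β) = 15/30 = 0.5000.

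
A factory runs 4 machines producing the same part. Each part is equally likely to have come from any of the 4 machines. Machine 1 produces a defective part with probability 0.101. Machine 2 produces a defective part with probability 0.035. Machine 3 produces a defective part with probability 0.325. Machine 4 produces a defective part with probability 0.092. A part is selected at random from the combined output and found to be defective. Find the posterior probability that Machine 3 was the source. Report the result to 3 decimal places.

Tabulate prior·likelihood by source: [1] prior 0.25, lik 0.101, product 0.02525; [2] prior 0.25, lik 0.035, product 0.008750; [3] prior 0.25, lik 0.325, product 0.08125; [4] prior 0.25, lik 0.092, product 0.02300.
Normalizing constant = 0.13825; the posterior for Machine 3 is its product over the sum, 0.08125/0.13825 = 0.588.

Posterior probability ≈ 0.588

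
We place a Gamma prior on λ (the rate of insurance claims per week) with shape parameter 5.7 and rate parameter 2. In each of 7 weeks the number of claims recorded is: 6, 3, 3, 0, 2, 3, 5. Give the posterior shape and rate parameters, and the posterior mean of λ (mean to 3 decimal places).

Posterior: Gamma(shape=27.7, rate=9); mean ≈ 3.078

The Poisson likelihood adds the total count to the shape and the number of exposure periods to the rate. Here ∑xᵢ = 22 and n = 7, so shape 5.7→27.7 and rate 2→9.
E[λ | data] = 27.7/9 = 3.078.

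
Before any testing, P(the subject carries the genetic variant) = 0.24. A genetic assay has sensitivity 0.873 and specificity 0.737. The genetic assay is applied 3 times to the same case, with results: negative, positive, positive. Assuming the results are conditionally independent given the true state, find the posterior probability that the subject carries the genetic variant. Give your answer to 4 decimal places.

Posterior P(H) ≈ 0.3748

With H the event that the subject carries the genetic variant, the joint likelihood of the observed sequence is P(data|H) = 0.127·0.873·0.873 = 0.096790 and P(data|¬H) = 0.737·0.263·0.263 = 0.050978.
Bayes: P(H|data) = 0.24·0.096790 / (0.24·0.096790 + 0.76·0.050978) = 0.023230/0.061973 = 0.3748.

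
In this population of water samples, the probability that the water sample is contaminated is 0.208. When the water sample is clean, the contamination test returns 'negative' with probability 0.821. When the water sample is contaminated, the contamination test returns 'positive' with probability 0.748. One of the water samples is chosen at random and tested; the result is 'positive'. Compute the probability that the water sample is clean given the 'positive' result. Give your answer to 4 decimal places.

Let H be the event that the water sample is contaminated. P(H) = 0.208, so P(¬H) = 0.792. With E the 'positive' result, P(E|H) = 0.748 and P(E|¬H) = 0.179.
P(E) = 0.748·0.208 + 0.179·0.792 = 0.15558 + 0.14177 = 0.29735.
By Bayes' theorem, P(H|E) = 0.15558 / 0.29735 = 0.5232. Hence P(¬H|E) = 1 − 0.5232 = 0.4768.

P(¬H | E) ≈ 0.4768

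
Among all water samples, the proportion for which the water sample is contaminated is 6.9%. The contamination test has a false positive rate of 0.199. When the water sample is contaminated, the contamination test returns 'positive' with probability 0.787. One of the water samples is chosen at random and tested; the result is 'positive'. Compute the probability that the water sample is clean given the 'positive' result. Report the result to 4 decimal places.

Write H for 'the water sample is contaminated'. Prior odds H:¬H = 0.069/0.931 = 0.074114. For the 'positive' outcome, the likelihood ratio is 0.787/0.199 = 3.9548.
Posterior odds = 0.074114 × 3.9548 = 0.29310, so P(H|E) = 0.29310/(1+0.29310) = 0.2267. Then P(¬H|E) = 1 − 0.2267 = 0.7733.

P(¬H | E) ≈ 0.7733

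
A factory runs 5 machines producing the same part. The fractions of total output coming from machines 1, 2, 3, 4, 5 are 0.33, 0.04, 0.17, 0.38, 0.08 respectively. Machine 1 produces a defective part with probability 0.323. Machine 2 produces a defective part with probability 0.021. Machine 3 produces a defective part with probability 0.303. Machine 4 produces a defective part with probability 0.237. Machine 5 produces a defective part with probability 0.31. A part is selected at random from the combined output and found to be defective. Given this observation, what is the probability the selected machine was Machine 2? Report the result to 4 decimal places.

Posterior probability ≈ 0.0031

Tabulate prior·likelihood by source: [1] prior 0.33, lik 0.323, product 0.1066; [2] prior 0.04, lik 0.021, product 0.0008400; [3] prior 0.17, lik 0.303, product 0.05151; [4] prior 0.38, lik 0.237, product 0.09006; [5] prior 0.08, lik 0.31, product 0.02480.
Normalizing constant = 0.27380; the posterior for Machine 2 is its product over the sum, 0.0008400/0.27380 = 0.0031.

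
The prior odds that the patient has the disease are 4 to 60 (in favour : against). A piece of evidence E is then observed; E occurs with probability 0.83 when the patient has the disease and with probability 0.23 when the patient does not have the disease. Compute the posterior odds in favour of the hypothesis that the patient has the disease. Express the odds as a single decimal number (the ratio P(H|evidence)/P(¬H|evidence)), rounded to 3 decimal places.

Prior odds = 4/60 = 0.066667. In log-odds, ln(0.066667) = -2.7081.
Add log likelihood ratio: ln(3.6087) = 1.2833.
Posterior log-odds = -1.4247, so posterior odds = exp(-1.4247) = 0.24058.

Posterior odds ≈ 0.241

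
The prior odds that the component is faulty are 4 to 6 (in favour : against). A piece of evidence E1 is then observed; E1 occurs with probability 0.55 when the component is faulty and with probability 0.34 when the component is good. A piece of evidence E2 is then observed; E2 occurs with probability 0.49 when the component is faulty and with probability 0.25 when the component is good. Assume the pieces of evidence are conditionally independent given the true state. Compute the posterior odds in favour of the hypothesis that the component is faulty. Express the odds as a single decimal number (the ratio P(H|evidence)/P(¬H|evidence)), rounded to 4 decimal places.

Posterior odds ≈ 2.1137

Prior odds = 4/6 = 0.66667.
Likelihood ratio for E1 = 0.55/0.34 = 1.6176.
Likelihood ratio for E2 = 0.49/0.25 = 1.9600.
Posterior odds = prior odds × LR₁ × LR₂ = 2.1137.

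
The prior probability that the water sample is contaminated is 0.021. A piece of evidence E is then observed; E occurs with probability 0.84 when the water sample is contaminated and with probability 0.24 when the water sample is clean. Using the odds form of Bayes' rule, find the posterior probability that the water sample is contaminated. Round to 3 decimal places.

Prior odds = 0.021/(1−0.021) = 0.021450.
Likelihood ratio for E = 0.84/0.24 = 3.5000.
Posterior odds = prior odds × LR = 0.075077.
Posterior probability = odds/(1+odds) = 0.075077/1.0751 = 0.070.

Posterior probability ≈ 0.070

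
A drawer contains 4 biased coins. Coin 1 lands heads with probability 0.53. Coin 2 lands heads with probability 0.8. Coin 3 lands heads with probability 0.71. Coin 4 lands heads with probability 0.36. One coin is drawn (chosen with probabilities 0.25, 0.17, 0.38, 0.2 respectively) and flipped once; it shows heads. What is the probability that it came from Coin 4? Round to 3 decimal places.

Posterior probability ≈ 0.118

P(heads|C1) = 0.53; P(heads|C2) = 0.8; P(heads|C3) = 0.71; P(heads|C4) = 0.36.
Prior × likelihood for each source: 0.25·0.53=0.1325, 0.17·0.8=0.1360, 0.38·0.71=0.2698, 0.2·0.36=0.07200. Summing gives P(heads) = 0.61030.
P(Coin 4 | heads) = 0.07200 / 0.61030 = 0.118.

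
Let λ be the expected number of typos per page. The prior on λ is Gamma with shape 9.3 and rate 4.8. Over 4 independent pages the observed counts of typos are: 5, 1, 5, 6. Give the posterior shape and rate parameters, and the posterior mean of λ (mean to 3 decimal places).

Total count ∑xᵢ = 17 over n = 4 pages.
Gamma is conjugate to the Poisson likelihood: posterior is Gamma(shape = 9.3+17 = 26.3, rate = 4.8+4 = 8.8).
Posterior mean = shape/rate = 26.3/8.8 = 2.989.

Posterior: Gamma(shape=26.3, rate=8.8); mean ≈ 2.989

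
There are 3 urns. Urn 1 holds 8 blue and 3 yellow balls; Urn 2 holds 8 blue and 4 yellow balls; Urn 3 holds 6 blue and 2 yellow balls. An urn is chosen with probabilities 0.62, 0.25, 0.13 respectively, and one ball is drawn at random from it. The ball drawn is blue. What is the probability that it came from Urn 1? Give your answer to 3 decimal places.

P(blue|Urn 1) = 0.7273; P(blue|Urn 2) = 0.6667; P(blue|Urn 3) = 0.75.
Prior × likelihood for each source: 0.62·0.7273=0.4509, 0.25·0.6667=0.1667, 0.13·0.75=0.09750. Summing gives P(blue) = 0.71508.
P(Urn 1 | blue) = 0.4509 / 0.71508 = 0.631.

Posterior probability ≈ 0.631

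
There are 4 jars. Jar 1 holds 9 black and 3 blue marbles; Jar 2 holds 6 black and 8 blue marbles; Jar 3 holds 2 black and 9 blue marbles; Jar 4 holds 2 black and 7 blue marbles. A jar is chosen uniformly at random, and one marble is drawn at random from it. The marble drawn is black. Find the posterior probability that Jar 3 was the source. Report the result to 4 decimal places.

Posterior probability ≈ 0.1149

Tabulate prior·likelihood by source: [1] prior 0.25, lik 0.75, product 0.1875; [2] prior 0.25, lik 0.4286, product 0.1071; [3] prior 0.25, lik 0.1818, product 0.04545; [4] prior 0.25, lik 0.2222, product 0.05556.
Normalizing constant = 0.39565; the posterior for Jar 3 is its product over the sum, 0.04545/0.39565 = 0.1149.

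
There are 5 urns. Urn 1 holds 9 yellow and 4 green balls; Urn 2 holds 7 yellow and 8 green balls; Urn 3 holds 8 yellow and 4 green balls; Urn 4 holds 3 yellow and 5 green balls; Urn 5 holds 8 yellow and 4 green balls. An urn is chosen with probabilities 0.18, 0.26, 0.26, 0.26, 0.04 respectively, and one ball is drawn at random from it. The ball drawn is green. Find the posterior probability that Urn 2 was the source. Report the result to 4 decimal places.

Posterior probability ≈ 0.3037

P(green|Urn 1) = 0.3077; P(green|Urn 2) = 0.5333; P(green|Urn 3) = 0.3333; P(green|Urn 4) = 0.625; P(green|Urn 5) = 0.3333.
Prior × likelihood for each source: 0.18·0.3077=0.05538, 0.26·0.5333=0.1387, 0.26·0.3333=0.08667, 0.26·0.625=0.1625, 0.04·0.3333=0.01333. Summing gives P(green) = 0.45655.
P(Urn 2 | green) = 0.1387 / 0.45655 = 0.3037.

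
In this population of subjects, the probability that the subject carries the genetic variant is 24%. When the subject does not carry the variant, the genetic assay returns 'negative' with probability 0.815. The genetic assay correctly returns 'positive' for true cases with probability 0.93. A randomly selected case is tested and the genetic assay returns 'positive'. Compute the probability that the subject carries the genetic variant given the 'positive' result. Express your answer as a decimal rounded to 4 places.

Write H for 'the subject carries the genetic variant'. Prior odds H:¬H = 0.24/0.76 = 0.31579. For the 'positive' outcome, the likelihood ratio is 0.93/0.185 = 5.0270.
Posterior odds = 0.31579 × 5.0270 = 1.5875, so P(H|E) = 1.5875/(1+1.5875) = 0.6135.

P(H | E) ≈ 0.6135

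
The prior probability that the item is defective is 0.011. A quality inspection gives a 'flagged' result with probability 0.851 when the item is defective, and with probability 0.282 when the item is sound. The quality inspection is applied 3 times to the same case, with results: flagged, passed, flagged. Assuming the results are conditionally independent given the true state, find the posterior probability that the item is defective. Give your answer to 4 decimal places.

Posterior P(H) ≈ 0.0206

Let H be the event that the item is defective; start with P(H) = 0.011. P('flagged'|H) = 0.851, P('flagged'|¬H) = 0.282.
Update on result 1 ('flagged'): P(H) ← 0.851·0.0110 / (0.851·0.0110 + 0.282·0.9890) = 0.0093610/0.28826 = 0.0325.
Update on result 2 ('passed'): P(H) ← 0.149·0.0325 / (0.149·0.0325 + 0.718·0.9675) = 0.0048387/0.69952 = 0.0069.
Update on result 3 ('flagged'): P(H) ← 0.851·0.0069 / (0.851·0.0069 + 0.282·0.9931) = 0.0058865/0.28594 = 0.0206.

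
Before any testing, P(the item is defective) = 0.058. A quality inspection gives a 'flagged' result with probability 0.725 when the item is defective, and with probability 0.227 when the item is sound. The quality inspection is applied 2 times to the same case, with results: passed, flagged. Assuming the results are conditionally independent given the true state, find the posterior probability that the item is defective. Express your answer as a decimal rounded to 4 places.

Let H be the event that the item is defective; start with P(H) = 0.058. P('flagged'|H) = 0.725, P('flagged'|¬H) = 0.227.
Update on result 1 ('passed'): P(H) ← 0.275·0.0580 / (0.275·0.0580 + 0.773·0.9420) = 0.015950/0.74412 = 0.0214.
Update on result 2 ('flagged'): P(H) ← 0.725·0.0214 / (0.725·0.0214 + 0.227·0.9786) = 0.015540/0.23767 = 0.0654.

Posterior P(H) ≈ 0.0654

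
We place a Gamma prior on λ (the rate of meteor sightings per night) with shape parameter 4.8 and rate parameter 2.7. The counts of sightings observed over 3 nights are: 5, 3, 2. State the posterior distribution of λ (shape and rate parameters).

Posterior: Gamma(shape=14.8, rate=5.7)

Total count ∑xᵢ = 10 over n = 3 nights.
Gamma is conjugate to the Poisson likelihood: posterior is Gamma(shape = 4.8+10 = 14.8, rate = 2.7+3 = 5.7).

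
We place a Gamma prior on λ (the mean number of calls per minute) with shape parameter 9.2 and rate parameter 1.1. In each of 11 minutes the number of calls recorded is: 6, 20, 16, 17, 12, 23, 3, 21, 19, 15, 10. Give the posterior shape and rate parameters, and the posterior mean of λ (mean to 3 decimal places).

Total count ∑xᵢ = 162 over n = 11 minutes.
Gamma is conjugate to the Poisson likelihood: posterior is Gamma(shape = 9.2+162 = 171.2, rate = 1.1+11 = 12.1).
Posterior mean = shape/rate = 171.2/12.1 = 14.149.

Posterior: Gamma(shape=171.2, rate=12.1); mean ≈ 14.149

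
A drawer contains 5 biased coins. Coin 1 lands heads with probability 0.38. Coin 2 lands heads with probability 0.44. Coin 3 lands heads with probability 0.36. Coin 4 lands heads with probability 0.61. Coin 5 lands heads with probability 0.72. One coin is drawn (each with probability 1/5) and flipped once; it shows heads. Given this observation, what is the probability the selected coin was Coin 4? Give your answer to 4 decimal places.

Posterior probability ≈ 0.2430

Tabulate prior·likelihood by source: [1] prior 0.2, lik 0.38, product 0.07600; [2] prior 0.2, lik 0.44, product 0.08800; [3] prior 0.2, lik 0.36, product 0.07200; [4] prior 0.2, lik 0.61, product 0.1220; [5] prior 0.2, lik 0.72, product 0.1440.
Normalizing constant = 0.50200; the posterior for Coin 4 is its product over the sum, 0.1220/0.50200 = 0.2430.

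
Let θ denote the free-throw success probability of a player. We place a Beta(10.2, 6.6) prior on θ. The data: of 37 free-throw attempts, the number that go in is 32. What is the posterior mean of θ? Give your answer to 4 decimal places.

Posterior mean ≈ 0.7844

The binomial likelihood is conjugate to the Beta prior: with 32 successes and 5 failures, the posterior is Beta(10.2+32, 6.6+5) = Beta(42.2, 11.6).
E[θ | data] = 42.2/(42.2+11.6) = 0.7844.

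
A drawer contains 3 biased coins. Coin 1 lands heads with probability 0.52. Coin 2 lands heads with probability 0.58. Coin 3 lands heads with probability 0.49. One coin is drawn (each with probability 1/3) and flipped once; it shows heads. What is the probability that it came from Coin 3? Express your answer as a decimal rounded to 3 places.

Posterior probability ≈ 0.308

P(heads|C1) = 0.52; P(heads|C2) = 0.58; P(heads|C3) = 0.49.
Prior × likelihood for each source: 0.333333·0.52=0.1733, 0.333333·0.58=0.1933, 0.333333·0.49=0.1633. Summing gives P(heads) = 0.53000.
P(Coin 3 | heads) = 0.1633 / 0.53000 = 0.308.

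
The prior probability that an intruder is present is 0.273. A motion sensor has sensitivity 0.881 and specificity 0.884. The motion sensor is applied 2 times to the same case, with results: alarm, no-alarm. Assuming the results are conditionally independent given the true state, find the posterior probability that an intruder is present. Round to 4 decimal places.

Let H be the event that an intruder is present; start with P(H) = 0.273. P('alarm'|H) = 0.881, P('alarm'|¬H) = 0.116.
Update on result 1 ('alarm'): P(H) ← 0.881·0.2730 / (0.881·0.2730 + 0.116·0.7270) = 0.24051/0.32485 = 0.7404.
Update on result 2 ('no-alarm'): P(H) ← 0.119·0.7404 / (0.119·0.7404 + 0.884·0.2596) = 0.088107/0.31760 = 0.2774.

Posterior P(H) ≈ 0.2774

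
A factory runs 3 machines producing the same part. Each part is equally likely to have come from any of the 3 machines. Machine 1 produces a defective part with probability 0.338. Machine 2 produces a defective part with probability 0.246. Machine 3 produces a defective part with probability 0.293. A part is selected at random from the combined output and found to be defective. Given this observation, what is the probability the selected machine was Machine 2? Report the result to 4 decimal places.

Tabulate prior·likelihood by source: [1] prior 0.333333, lik 0.338, product 0.1127; [2] prior 0.333333, lik 0.246, product 0.08200; [3] prior 0.333333, lik 0.293, product 0.09767.
Normalizing constant = 0.29233; the posterior for Machine 2 is its product over the sum, 0.08200/0.29233 = 0.2805.

Posterior probability ≈ 0.2805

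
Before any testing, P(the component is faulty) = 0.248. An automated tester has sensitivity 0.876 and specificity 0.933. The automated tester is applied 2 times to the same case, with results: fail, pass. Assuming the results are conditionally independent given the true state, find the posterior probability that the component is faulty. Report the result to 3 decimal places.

Let H be the event that the component is faulty; start with P(H) = 0.248. P('fail'|H) = 0.876, P('fail'|¬H) = 0.067.
Update on result 1 ('fail'): P(H) ← 0.876·0.2480 / (0.876·0.2480 + 0.067·0.7520) = 0.21725/0.26763 = 0.8117.
Update on result 2 ('pass'): P(H) ← 0.124·0.8117 / (0.124·0.8117 + 0.933·0.1883) = 0.10066/0.27630 = 0.3643.

Posterior P(H) ≈ 0.364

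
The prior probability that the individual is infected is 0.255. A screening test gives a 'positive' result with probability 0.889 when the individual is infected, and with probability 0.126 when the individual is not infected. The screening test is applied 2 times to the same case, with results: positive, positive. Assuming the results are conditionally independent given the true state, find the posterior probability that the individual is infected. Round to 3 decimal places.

Let H be the event that the individual is infected; start with P(H) = 0.255. P('positive'|H) = 0.889, P('positive'|¬H) = 0.126.
Update on result 1 ('positive'): P(H) ← 0.889·0.2550 / (0.889·0.2550 + 0.126·0.7450) = 0.22670/0.32056 = 0.7072.
Update on result 2 ('positive'): P(H) ← 0.889·0.7072 / (0.889·0.7072 + 0.126·0.2928) = 0.62868/0.66557 = 0.9446.

Posterior P(H) ≈ 0.945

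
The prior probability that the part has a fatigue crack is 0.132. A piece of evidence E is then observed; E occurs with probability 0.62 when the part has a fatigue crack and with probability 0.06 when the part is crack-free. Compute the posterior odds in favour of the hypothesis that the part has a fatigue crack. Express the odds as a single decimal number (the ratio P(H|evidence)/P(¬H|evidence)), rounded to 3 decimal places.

Prior odds = 0.132/(1−0.132) = 0.15207. In log-odds, ln(0.15207) = -1.8834.
Add log likelihood ratio: ln(10.333) = 2.3354.
Posterior log-odds = 0.45199, so posterior odds = exp(0.45199) = 1.5714.

Posterior odds ≈ 1.571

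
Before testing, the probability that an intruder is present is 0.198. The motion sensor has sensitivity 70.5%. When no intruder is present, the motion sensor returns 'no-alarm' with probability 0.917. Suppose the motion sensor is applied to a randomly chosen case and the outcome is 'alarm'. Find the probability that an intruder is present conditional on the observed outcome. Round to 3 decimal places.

Let H be the event that an intruder is present. P(H) = 0.198, so P(¬H) = 0.802. With E the 'alarm' result, P(E|H) = 0.705 and P(E|¬H) = 0.083.
P(E) = 0.705·0.198 + 0.083·0.802 = 0.13959 + 0.066566 = 0.20616.
By Bayes' theorem, P(H|E) = 0.13959 / 0.20616 = 0.677.

P(H | E) ≈ 0.677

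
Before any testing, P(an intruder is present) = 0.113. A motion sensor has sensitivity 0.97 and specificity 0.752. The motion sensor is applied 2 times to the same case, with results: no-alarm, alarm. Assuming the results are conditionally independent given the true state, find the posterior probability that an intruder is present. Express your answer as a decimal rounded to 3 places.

Posterior P(H) ≈ 0.019

Let H be the event that an intruder is present; start with P(H) = 0.113. P('alarm'|H) = 0.97, P('alarm'|¬H) = 0.248.
Update on result 1 ('no-alarm'): P(H) ← 0.03·0.1130 / (0.03·0.1130 + 0.752·0.8870) = 0.0033900/0.67041 = 0.0051.
Update on result 2 ('alarm'): P(H) ← 0.97·0.0051 / (0.97·0.0051 + 0.248·0.9949) = 0.0049049/0.25165 = 0.0195.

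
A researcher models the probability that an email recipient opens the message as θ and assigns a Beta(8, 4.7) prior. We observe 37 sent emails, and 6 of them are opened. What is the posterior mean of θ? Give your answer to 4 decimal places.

The binomial likelihood is conjugate to the Beta prior: with 6 successes and 31 failures, the posterior is Beta(8+6, 4.7+31) = Beta(14, 35.7).
Posterior mean = α/(α+β) = 14/49.7 = 0.2817.

Posterior mean ≈ 0.2817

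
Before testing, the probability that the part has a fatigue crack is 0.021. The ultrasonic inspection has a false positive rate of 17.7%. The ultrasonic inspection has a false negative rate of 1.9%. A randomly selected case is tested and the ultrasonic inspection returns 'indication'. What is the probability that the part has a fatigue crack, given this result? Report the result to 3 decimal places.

P(H | E) ≈ 0.106

Write H for 'the part has a fatigue crack'. Prior odds H:¬H = 0.021/0.979 = 0.021450. For the 'indication' outcome, the likelihood ratio is 0.981/0.177 = 5.5424.
Posterior odds = 0.021450 × 5.5424 = 0.11889, so P(H|E) = 0.11889/(1+0.11889) = 0.106.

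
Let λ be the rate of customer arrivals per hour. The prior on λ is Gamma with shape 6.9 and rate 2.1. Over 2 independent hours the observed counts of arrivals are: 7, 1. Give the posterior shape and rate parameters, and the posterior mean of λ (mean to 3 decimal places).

Total count ∑xᵢ = 8 over n = 2 hours.
Gamma is conjugate to the Poisson likelihood: posterior is Gamma(shape = 6.9+8 = 14.9, rate = 2.1+2 = 4.1).
E[λ | data] = 14.9/4.1 = 3.634.

Posterior: Gamma(shape=14.9, rate=4.1); mean ≈ 3.634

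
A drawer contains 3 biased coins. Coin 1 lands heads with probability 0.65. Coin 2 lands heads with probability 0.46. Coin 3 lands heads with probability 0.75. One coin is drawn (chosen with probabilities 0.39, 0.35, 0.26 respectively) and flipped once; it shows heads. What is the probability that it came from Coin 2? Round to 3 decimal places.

Posterior probability ≈ 0.264

P(heads|C1) = 0.65; P(heads|C2) = 0.46; P(heads|C3) = 0.75.
Prior × likelihood for each source: 0.39·0.65=0.2535, 0.35·0.46=0.1610, 0.26·0.75=0.1950. Summing gives P(heads) = 0.60950.
P(Coin 2 | heads) = 0.1610 / 0.60950 = 0.264.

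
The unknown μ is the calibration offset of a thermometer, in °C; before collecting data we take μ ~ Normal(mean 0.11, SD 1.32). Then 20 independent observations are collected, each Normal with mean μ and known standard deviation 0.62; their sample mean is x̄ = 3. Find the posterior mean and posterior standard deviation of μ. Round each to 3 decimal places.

Posterior mean ≈ 2.968; posterior SD ≈ 0.138

Prior precision 1/τ₀² = 1/1.32² = 0.573921; data precision n/σ² = 20/0.62² = 52.0291.
Posterior precision = 0.573921 + 52.0291 = 52.6031, giving posterior SD = 1/√52.6031 = 0.138.
Posterior mean = (0.573921·0.11 + 52.0291·3) / 52.6031 = 2.968.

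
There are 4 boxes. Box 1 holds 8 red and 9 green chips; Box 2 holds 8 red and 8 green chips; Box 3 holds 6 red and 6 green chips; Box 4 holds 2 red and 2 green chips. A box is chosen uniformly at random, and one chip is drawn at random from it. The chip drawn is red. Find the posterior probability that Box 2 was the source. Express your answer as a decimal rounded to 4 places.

P(red|Box 1) = 0.4706; P(red|Box 2) = 0.5; P(red|Box 3) = 0.5; P(red|Box 4) = 0.5.
Prior × likelihood for each source: 0.25·0.4706=0.1176, 0.25·0.5=0.1250, 0.25·0.5=0.1250, 0.25·0.5=0.1250. Summing gives P(red) = 0.49265.
P(Box 2 | red) = 0.1250 / 0.49265 = 0.2537.

Posterior probability ≈ 0.2537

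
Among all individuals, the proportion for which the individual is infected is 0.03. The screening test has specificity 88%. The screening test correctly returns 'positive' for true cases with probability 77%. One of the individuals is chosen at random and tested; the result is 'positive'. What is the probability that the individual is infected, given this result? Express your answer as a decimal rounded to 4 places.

Write H for 'the individual is infected'. Prior odds H:¬H = 0.03/0.97 = 0.030928. For the 'positive' outcome, the likelihood ratio is 0.77/0.12 = 6.4167.
Posterior odds = 0.030928 × 6.4167 = 0.19845, so P(H|E) = 0.19845/(1+0.19845) = 0.1656.

P(H | E) ≈ 0.1656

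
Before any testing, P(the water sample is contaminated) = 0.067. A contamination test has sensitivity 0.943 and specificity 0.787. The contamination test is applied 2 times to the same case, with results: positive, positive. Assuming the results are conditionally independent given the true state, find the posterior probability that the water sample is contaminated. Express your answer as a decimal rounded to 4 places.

With H the event that the water sample is contaminated, the joint likelihood of the observed sequence is P(data|H) = 0.943·0.943 = 0.88925 and P(data|¬H) = 0.213·0.213 = 0.045369.
Bayes: P(H|data) = 0.067·0.88925 / (0.067·0.88925 + 0.933·0.045369) = 0.059580/0.10191 = 0.5846.

Posterior P(H) ≈ 0.5846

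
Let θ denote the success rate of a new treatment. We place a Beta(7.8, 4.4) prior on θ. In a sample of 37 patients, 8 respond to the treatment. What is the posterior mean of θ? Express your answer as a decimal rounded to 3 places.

Observing 8 successes and 29 failures updates Beta(7.8, 4.4) by adding the success and failure counts to the two shape parameters: α = 7.8+8 = 15.8, β = 4.4+29 = 33.4.
E[θ | data] = 15.8/(15.8+33.4) = 0.321.

Posterior mean ≈ 0.321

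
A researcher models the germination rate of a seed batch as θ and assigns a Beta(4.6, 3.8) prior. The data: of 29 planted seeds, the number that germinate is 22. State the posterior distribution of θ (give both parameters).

Posterior: Beta(26.6, 10.8)

Observing 22 successes and 7 failures updates Beta(4.6, 3.8) by adding the success and failure counts to the two shape parameters: α = 4.6+22 = 26.6, β = 3.8+7 = 10.8.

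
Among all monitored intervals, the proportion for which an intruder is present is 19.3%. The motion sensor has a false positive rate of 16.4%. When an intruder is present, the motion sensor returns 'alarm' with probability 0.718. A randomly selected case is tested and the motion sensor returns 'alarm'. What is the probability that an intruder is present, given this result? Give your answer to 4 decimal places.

Let H be the event that an intruder is present. P(H) = 0.193, so P(¬H) = 0.807. With E the 'alarm' result, P(E|H) = 0.718 and P(E|¬H) = 0.164.
P(E) = 0.718·0.193 + 0.164·0.807 = 0.13857 + 0.13235 = 0.27092.
By Bayes' theorem, P(H|E) = 0.13857 / 0.27092 = 0.5115.

P(H | E) ≈ 0.5115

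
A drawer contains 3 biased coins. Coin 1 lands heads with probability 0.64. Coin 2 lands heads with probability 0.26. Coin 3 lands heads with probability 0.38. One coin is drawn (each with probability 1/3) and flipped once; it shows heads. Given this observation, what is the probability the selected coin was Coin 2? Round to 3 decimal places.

Tabulate prior·likelihood by source: [1] prior 0.333333, lik 0.64, product 0.2133; [2] prior 0.333333, lik 0.26, product 0.08667; [3] prior 0.333333, lik 0.38, product 0.1267.
Normalizing constant = 0.42667; the posterior for Coin 2 is its product over the sum, 0.08667/0.42667 = 0.203.

Posterior probability ≈ 0.203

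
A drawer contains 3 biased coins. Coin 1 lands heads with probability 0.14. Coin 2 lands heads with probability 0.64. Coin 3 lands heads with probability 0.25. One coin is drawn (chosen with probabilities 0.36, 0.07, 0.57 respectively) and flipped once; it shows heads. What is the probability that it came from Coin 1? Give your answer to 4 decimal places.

Posterior probability ≈ 0.2120

Tabulate prior·likelihood by source: [1] prior 0.36, lik 0.14, product 0.05040; [2] prior 0.07, lik 0.64, product 0.04480; [3] prior 0.57, lik 0.25, product 0.1425.
Normalizing constant = 0.23770; the posterior for Coin 1 is its product over the sum, 0.05040/0.23770 = 0.2120.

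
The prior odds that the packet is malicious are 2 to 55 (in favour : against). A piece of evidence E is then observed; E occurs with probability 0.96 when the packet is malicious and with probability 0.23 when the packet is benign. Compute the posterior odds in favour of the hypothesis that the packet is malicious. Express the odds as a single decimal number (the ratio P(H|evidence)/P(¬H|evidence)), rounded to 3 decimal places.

Prior odds = 2/55 = 0.036364. In log-odds, ln(0.036364) = -3.3142.
Add log likelihood ratio: ln(4.1739) = 1.4289.
Posterior log-odds = -1.8853, so posterior odds = exp(-1.8853) = 0.15178.

Posterior odds ≈ 0.152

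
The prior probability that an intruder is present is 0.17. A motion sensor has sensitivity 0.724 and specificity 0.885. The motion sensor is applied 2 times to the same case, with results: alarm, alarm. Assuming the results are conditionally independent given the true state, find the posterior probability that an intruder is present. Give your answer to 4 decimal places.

Let H be the event that an intruder is present; start with P(H) = 0.17. P('alarm'|H) = 0.724, P('alarm'|¬H) = 0.115.
Update on result 1 ('alarm'): P(H) ← 0.724·0.1700 / (0.724·0.1700 + 0.115·0.8300) = 0.12308/0.21853 = 0.5632.
Update on result 2 ('alarm'): P(H) ← 0.724·0.5632 / (0.724·0.5632 + 0.115·0.4368) = 0.40777/0.45800 = 0.8903.

Posterior P(H) ≈ 0.8903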